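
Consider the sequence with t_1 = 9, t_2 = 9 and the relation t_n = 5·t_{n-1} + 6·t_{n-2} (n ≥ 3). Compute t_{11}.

Iterate the recurrence:
t_3 = 99, t_4 = 549, t_5 = 3339, t_6 = 19989, t_7 = 119979, t_8 = 719829, t_9 = 4319019, t_{10} = 25914069, t_{11} = 155484459.
(Characteristic roots are 6 and -1.)

155484459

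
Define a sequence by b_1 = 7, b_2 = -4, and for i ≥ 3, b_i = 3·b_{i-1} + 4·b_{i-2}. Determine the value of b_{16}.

Compute successive terms:
b_3 = 16; b_4 = 32; b_5 = 160; …; b_{13} = 10066336; b_{14} = 40265312; b_{15} = 161061280; b_{16} = 644245088.
(Characteristic roots are 4 and -1.)

644245088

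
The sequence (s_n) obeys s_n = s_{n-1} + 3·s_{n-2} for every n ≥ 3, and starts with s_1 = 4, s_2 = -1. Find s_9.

947

Applying the relation repeatedly:
s_3 = 11, s_4 = 8, s_5 = 41, s_6 = 65, s_7 = 188, s_8 = 383, s_9 = 947.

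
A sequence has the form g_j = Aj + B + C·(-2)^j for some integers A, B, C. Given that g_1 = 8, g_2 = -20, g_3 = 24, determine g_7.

At j = 1, 2, 3: A + B - 2C = 8; 2A + B + 4C = -20; 3A + B - 8C = 24.
Subtracting the first from the second: A + 6C = -28.
Subtracting the second from the third: A - 12C = 44.
Solving: C = -4, A = -4, then B = 4.
Therefore g_7 = -28 + 4 + (-4)·(-128) = 488.

488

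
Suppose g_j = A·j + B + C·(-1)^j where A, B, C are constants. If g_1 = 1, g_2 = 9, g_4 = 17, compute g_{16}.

The three given values yield: A + B - C = 1; 2A + B + C = 9; 4A + B + C = 17.
Subtracting the first from the second: A + 2C = 8.
Subtracting the second from the third: 2A = 8.
Solving: C = 2, A = 4, then B = -1.
Hence g_{16} = 4·16 + (-1) + 2·1 = 65.

65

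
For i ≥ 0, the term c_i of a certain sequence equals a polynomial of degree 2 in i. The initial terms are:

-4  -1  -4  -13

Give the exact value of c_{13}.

1st diffs: 3, -3, -9.
2nd diffs: -6, -6 (constant).
Newton forward-difference form: c_i = -4 + 3·C(i,1) + (-6)·C(i,2).
At i = 13: i = 13, so c_{13} = -4 + 39 - 468 = -433.

-433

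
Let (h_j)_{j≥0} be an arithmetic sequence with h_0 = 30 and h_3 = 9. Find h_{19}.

Common difference d = (9 - 30) / (3 - 0) = -7.
h_j = 30 + (j - 0)·(-7).
h_{19} = 30 + 19·(-7) = -103.

-103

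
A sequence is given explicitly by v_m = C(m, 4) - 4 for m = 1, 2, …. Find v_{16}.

C(16, 4) = 1820, so v_{16} = 1816.

1816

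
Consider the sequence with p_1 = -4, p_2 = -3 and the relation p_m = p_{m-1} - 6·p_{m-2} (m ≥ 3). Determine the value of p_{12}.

Iterate the recurrence:
p_3 = 21;  p_4 = 39;  p_5 = -87;  p_6 = -321;  p_7 = 201;  p_8 = 2127;  p_9 = 921;  p_{10} = -11841;  p_{11} = -17367;  p_{12} = 53679.

53679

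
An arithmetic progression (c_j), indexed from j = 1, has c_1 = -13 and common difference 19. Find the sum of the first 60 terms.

32850

c_j = -13 + (j - 1)·19.
c_{60} = 1108; S = 60·(-13 + 1108)/2 = 32850.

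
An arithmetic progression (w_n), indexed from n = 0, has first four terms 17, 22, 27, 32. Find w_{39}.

Common difference d = 5.
w_n = 17 + (n - 0)·5.
w_{39} = 17 + 39·5 = 212.

212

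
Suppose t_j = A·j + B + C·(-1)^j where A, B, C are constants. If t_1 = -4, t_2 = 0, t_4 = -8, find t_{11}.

-44

At j = 1, 2, 4: A + B - C = -4; 2A + B + C = 0; 4A + B + C = -8.
Subtracting the first from the second: A + 2C = 4.
Subtracting the second from the third: 2A = -8.
Solving: C = 4, A = -4, then B = 4.
So t_j = -4·j + 4 + 4·(-1)^j; at j=11 this is -44.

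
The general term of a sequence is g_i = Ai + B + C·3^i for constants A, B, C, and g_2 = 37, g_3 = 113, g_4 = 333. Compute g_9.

At i = 2, 3, 4: 2A + B + 9C = 37; 3A + B + 27C = 113; 4A + B + 81C = 333.
Subtracting the first from the second: A + 18C = 76.
Subtracting the second from the third: A + 54C = 220.
Solving: C = 4, A = 4, then B = -7.
Therefore g_9 = 36 + (-7) + 4·19683 = 78761.

78761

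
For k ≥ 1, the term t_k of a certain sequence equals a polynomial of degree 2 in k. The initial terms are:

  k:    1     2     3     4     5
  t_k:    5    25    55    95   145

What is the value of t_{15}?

1st diffs: 20, 30, 40, 50.
2nd diffs: 10, 10, 10 (constant).
Newton forward-difference form: t_k = 5 + 20·C(k-1,1) + 10·C(k-1,2).
At k = 15: k-1 = 14, so t_{15} = 5 + 280 + 910 = 1195.

1195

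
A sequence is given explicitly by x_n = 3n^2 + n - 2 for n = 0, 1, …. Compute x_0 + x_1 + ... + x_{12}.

Over n = 0..12: Σn = 78, Σn² = 650.
Total = (3)·650 + (1)·78 + (-2)·13 = 2002.

2002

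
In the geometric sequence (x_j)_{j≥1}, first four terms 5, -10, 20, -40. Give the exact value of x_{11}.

5120

Common ratio r = -2.
x_j = 5·(-2)^(j-1).
x_{11} = 5·(-2)^10 = 5120.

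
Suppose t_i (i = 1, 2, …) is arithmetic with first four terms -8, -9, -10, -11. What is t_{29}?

-36

Common difference d = -1.
t_i = -8 + (i - 1)·(-1).
t_{29} = -8 + 28·(-1) = -36.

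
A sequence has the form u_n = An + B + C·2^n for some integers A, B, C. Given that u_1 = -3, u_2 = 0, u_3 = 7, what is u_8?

498

Write the equations: A + B + 2C = -3; 2A + B + 4C = 0; 3A + B + 8C = 7.
Subtracting the first from the second: A + 2C = 3.
Subtracting the second from the third: A + 4C = 7.
Solving: C = 2, A = -1, then B = -6.
So u_n = -1·n + (-6) + 2·2^n; at n=8 this is 498.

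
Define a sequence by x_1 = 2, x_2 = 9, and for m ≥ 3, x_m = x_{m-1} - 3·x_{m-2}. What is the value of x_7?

Iterate the recurrence:
x_3 = 3  x_4 = -24  x_5 = -33  x_6 = 39  x_7 = 138.

138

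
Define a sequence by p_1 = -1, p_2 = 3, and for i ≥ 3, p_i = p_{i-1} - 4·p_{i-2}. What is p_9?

p_3 = 7  p_4 = -5  p_5 = -33  p_6 = -13  p_7 = 119  p_8 = 171  p_9 = -305.

-305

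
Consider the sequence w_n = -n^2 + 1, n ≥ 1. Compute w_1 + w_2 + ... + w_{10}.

-375

Over n = 1..10: Σn = 55, Σn² = 385.
Total = (-1)·385 + (1)·10 = -375.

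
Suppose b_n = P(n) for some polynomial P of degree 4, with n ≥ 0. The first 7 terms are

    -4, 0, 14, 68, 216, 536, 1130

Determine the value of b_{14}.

35906

1st diffs: 4, 14, 54, 148, 320, 594.
2nd diffs: 10, 40, 94, 172, 274.
3rd diffs: 30, 54, 78, 102.
4th diffs: 24, 24, 24 (constant).
Newton forward-difference form: b_n = -4 + 4·C(n,1) + 10·C(n,2) + 30·C(n,3) + 24·C(n,4).
At n = 14: n = 14, so b_{14} = -4 + 56 + 910 + 10920 + 24024 = 35906.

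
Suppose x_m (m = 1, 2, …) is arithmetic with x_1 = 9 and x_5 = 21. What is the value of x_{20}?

66

Common difference d = (21 - 9) / (5 - 1) = 3.
x_m = 9 + (m - 1)·3.
x_{20} = 9 + 19·3 = 66.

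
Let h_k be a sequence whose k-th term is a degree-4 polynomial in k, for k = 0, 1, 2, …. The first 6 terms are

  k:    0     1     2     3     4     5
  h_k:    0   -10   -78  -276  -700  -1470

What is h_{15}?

-71760

1st diffs: -10, -68, -198, -424, -770.
2nd diffs: -58, -130, -226, -346.
3rd diffs: -72, -96, -120.
4th diffs: -24, -24 (constant).
So h_k = -k^4 - 6k^3 - 4k^2 + k.
Evaluating at k = 15 gives h_{15} = -71760.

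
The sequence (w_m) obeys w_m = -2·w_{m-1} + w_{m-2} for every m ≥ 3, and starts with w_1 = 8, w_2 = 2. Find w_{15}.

106124

Compute successive terms:
w_3 = 4;  w_4 = -6;  w_5 = 16;  …;  w_{12} = -7542;  w_{13} = 18208;  w_{14} = -43958;  w_{15} = 106124.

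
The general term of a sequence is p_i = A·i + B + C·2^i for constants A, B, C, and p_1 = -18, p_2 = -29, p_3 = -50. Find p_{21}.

The three given values yield: A + B + 2C = -18; 2A + B + 4C = -29; 3A + B + 8C = -50.
Subtracting the first from the second: A + 2C = -11.
Subtracting the second from the third: A + 4C = -21.
Solving: C = -5, A = -1, then B = -7.
So p_i = -1·i + (-7) + (-5)·2^i; at i=21 this is -10485788.

-10485788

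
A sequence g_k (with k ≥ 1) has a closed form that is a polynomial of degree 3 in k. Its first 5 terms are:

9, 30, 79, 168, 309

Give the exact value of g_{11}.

2919

1st diffs: 21, 49, 89, 141.
2nd diffs: 28, 40, 52.
3rd diffs: 12, 12 (constant).
Newton forward-difference form: g_k = 9 + 21·C(k-1,1) + 28·C(k-1,2) + 12·C(k-1,3).
At k = 11: k-1 = 10, so g_{11} = 9 + 210 + 1260 + 1440 = 2919.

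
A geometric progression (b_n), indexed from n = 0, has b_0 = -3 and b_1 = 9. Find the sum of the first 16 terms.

Common ratio r = -3.
b_n = (-3)·(-3)^(n-0).
S = (-3)·((-3)^16 - 1)/(-3 - 1) = (-3)·(43046721 - 1)/(-4) = 32285040.

32285040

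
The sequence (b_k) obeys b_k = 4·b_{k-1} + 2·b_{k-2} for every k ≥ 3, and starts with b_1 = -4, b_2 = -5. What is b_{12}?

-18779552

Compute successive terms:
b_3 = -28;  b_4 = -122;  b_5 = -544;  b_6 = -2420;  b_7 = -10768;  b_8 = -47912;  b_9 = -213184;  b_{10} = -948560;  b_{11} = -4220608;  b_{12} = -18779552.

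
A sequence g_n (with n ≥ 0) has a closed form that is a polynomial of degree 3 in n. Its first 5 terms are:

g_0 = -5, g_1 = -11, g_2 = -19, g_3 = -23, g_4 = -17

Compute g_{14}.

1913

1st diffs: -6, -8, -4, 6.
2nd diffs: -2, 4, 10.
3rd diffs: 6, 6 (constant).
Newton forward-difference form: g_n = -5 + (-6)·C(n,1) + (-2)·C(n,2) + 6·C(n,3).
At n = 14: n = 14, so g_{14} = -5 - 84 - 182 + 2184 = 1913.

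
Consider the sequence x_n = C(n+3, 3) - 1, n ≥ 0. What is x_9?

C(12, 3) = 220, so x_9 = 219.

219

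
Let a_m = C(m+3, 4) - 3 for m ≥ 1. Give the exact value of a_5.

67

C(8, 4) = 70, so a_5 = 67.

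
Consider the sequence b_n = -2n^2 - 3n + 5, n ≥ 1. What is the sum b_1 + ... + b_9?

-660

Over n = 1..9: Σn = 45, Σn² = 285.
Total = (-2)·285 + (-3)·45 + (5)·9 = -660.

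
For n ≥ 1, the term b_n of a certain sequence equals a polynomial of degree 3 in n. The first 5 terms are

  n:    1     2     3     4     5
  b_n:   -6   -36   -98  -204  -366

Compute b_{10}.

-2436

1st diffs: -30, -62, -106, -162.
2nd diffs: -32, -44, -56.
3rd diffs: -12, -12 (constant).
So b_n = -2n^3 - 4n^2 - 4n + 4.
Evaluating at n = 10 gives b_{10} = -2436.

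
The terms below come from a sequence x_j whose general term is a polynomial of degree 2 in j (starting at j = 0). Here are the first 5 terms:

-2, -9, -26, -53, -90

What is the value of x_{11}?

1st diffs: -7, -17, -27, -37.
2nd diffs: -10, -10, -10 (constant).
So x_j = -5j^2 - 2j - 2.
Evaluating at j = 11 gives x_{11} = -629.

-629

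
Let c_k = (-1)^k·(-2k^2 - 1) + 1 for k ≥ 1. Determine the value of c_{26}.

-1352

(-1)^26 = 1; -2k^2 - 1 at k=26 is -1353; so c_{26} = -1352.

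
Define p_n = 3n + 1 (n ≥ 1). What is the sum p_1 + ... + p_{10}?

Over n = 1..10: Σn = 55.
Total = (3)·55 + (1)·10 = 175.

175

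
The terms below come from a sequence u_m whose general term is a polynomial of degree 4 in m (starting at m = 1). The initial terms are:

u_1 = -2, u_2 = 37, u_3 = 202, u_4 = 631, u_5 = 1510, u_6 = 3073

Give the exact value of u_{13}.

62902

1st diffs: 39, 165, 429, 879, 1563.
2nd diffs: 126, 264, 450, 684.
3rd diffs: 138, 186, 234.
4th diffs: 48, 48 (constant).
So u_m = 2m^4 + 3m^3 - 5m^2 + 3m - 5.
Evaluating at m = 13 gives u_{13} = 62902.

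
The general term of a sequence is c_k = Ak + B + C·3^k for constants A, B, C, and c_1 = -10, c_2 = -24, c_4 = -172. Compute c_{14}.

Write the equations: A + B + 3C = -10; 2A + B + 9C = -24; 4A + B + 81C = -172.
Subtracting the first from the second: A + 6C = -14.
Subtracting the second from the third: 2A + 72C = -148.
Solving: C = -2, A = -2, then B = -2.
Hence c_{14} = -2·14 + (-2) + (-2)·4782969 = -9565968.

-9565968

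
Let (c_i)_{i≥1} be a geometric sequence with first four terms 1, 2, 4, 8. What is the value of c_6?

32

Common ratio r = 2.
c_i = 1·2^(i-1).
c_6 = 1·2^5 = 32.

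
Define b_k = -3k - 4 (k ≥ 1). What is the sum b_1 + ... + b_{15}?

Over k = 1..15: Σk = 120.
Total = (-3)·120 + (-4)·15 = -420.

-420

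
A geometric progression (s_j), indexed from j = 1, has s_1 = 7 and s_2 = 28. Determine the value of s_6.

7168

Common ratio r = 4.
s_j = 7·4^(j-1).
s_6 = 7·4^5 = 7168.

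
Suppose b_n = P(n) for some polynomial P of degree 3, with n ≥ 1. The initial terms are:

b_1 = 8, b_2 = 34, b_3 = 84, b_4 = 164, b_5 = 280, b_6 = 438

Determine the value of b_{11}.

2068

1st diffs: 26, 50, 80, 116, 158.
2nd diffs: 24, 30, 36, 42.
3rd diffs: 6, 6, 6 (constant).
Newton forward-difference form: b_n = 8 + 26·C(n-1,1) + 24·C(n-1,2) + 6·C(n-1,3).
At n = 11: n-1 = 10, so b_{11} = 8 + 260 + 1080 + 720 = 2068.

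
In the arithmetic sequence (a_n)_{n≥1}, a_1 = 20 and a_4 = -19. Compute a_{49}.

Common difference d = (-19 - 20) / (4 - 1) = -13.
a_n = 20 + (n - 1)·(-13).
a_{49} = 20 + 48·(-13) = -604.

-604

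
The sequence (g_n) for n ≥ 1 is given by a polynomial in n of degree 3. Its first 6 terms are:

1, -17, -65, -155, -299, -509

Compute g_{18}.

1st diffs: -18, -48, -90, -144, -210.
2nd diffs: -30, -42, -54, -66.
3rd diffs: -12, -12, -12 (constant).
So g_n = -2n^3 - 3n^2 + 5n + 1.
Evaluating at n = 18 gives g_{18} = -12545.

-12545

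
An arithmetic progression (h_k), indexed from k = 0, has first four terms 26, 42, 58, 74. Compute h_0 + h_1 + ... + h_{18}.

3230

Common difference d = 16.
h_k = 26 + (k - 0)·16.
h_{18} = 314; S = 19·(26 + 314)/2 = 3230.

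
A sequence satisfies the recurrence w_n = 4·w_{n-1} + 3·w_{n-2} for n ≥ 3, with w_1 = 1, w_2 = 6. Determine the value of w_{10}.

1266102

w_3 = 27, w_4 = 126, w_5 = 585, w_6 = 2718, w_7 = 12627, w_8 = 58662, w_9 = 272529, w_{10} = 1266102.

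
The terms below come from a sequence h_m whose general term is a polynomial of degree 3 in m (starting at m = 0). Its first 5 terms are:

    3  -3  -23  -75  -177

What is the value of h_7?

-963

1st diffs: -6, -20, -52, -102.
2nd diffs: -14, -32, -50.
3rd diffs: -18, -18 (constant).
Newton forward-difference form: h_m = 3 + (-6)·C(m,1) + (-14)·C(m,2) + (-18)·C(m,3).
At m = 7: m = 7, so h_7 = 3 - 42 - 294 - 630 = -963.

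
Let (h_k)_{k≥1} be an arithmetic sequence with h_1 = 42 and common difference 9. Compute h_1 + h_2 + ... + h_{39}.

h_k = 42 + (k - 1)·9.
h_{39} = 384; S = 39·(42 + 384)/2 = 8307.

8307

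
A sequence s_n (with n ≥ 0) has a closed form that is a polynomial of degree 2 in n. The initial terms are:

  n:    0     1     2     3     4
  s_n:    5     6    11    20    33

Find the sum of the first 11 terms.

770

1st diffs: 1, 5, 9, 13.
2nd diffs: 4, 4, 4 (constant).
Newton forward-difference form: s_n = 5 + 1·C(n,1) + 4·C(n,2).
Continuing: …, 50, 71, 96, 125, …, s_{10} = 195.
Summing n = 0..10 (11 terms) gives 770.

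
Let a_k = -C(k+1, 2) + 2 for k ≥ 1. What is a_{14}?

C(15, 2) = 105, so a_{14} = -103.

-103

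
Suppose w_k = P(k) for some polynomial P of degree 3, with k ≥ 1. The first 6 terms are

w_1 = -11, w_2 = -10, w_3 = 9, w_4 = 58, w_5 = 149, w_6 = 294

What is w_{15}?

6009

1st diffs: 1, 19, 49, 91, 145.
2nd diffs: 18, 30, 42, 54.
3rd diffs: 12, 12, 12 (constant).
Newton forward-difference form: w_k = -11 + 1·C(k-1,1) + 18·C(k-1,2) + 12·C(k-1,3).
At k = 15: k-1 = 14, so w_{15} = -11 + 14 + 1638 + 4368 = 6009.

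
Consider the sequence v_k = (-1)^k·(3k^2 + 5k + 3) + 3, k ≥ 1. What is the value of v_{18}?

1068

(-1)^18 = 1; 3k^2 + 5k + 3 at k=18 is 1065; so v_{18} = 1068.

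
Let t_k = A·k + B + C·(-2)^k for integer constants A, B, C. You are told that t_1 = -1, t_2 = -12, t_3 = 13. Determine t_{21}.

4194319

The three given values yield: A + B - 2C = -1; 2A + B + 4C = -12; 3A + B - 8C = 13.
Subtracting the first from the second: A + 6C = -11.
Subtracting the second from the third: A - 12C = 25.
Solving: C = -2, A = 1, then B = -6.
Hence t_{21} = 1·21 + (-6) + (-2)·(-2097152) = 4194319.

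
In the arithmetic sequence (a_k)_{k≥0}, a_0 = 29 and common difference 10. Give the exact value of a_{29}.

a_k = 29 + (k - 0)·10.
a_{29} = 29 + 29·10 = 319.

319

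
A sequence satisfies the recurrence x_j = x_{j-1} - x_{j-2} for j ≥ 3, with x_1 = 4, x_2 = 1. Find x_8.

Applying the relation repeatedly:
x_3 = -3; x_4 = -4; x_5 = -1; x_6 = 3; x_7 = 4; x_8 = 1.

1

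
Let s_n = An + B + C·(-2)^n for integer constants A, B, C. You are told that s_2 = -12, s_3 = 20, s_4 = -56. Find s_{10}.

Plug in n = 2, 3, 4: 2A + B + 4C = -12; 3A + B - 8C = 20; 4A + B + 16C = -56.
Subtracting the first from the second: A - 12C = 32.
Subtracting the second from the third: A + 24C = -76.
Solving: C = -3, A = -4, then B = 8.
Hence s_{10} = -4·10 + 8 + (-3)·1024 = -3104.

-3104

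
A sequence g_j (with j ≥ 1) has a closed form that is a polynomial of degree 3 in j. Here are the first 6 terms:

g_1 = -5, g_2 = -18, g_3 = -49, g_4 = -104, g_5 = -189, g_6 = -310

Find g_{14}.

-3294

1st diffs: -13, -31, -55, -85, -121.
2nd diffs: -18, -24, -30, -36.
3rd diffs: -6, -6, -6 (constant).
Newton forward-difference form: g_j = -5 + (-13)·C(j-1,1) + (-18)·C(j-1,2) + (-6)·C(j-1,3).
At j = 14: j-1 = 13, so g_{14} = -5 - 169 - 1404 - 1716 = -3294.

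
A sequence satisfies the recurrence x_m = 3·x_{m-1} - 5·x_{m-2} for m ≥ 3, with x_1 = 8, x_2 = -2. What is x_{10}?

-7472

Applying the relation repeatedly:
x_3 = -46, x_4 = -128, x_5 = -154, x_6 = 178, x_7 = 1304, x_8 = 3022, x_9 = 2546, x_{10} = -7472.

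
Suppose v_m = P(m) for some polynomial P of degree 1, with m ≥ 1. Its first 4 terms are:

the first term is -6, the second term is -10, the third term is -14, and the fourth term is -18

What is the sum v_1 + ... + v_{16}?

-576

1st diffs: -4, -4, -4 (constant).
So v_m = -4m - 2.
Continuing: …, -22, -26, -30, -34, …, v_{16} = -66.
Summing m = 1..16 (16 terms) gives -576.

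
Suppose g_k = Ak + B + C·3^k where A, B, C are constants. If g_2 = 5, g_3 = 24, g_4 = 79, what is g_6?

Write the equations: 2A + B + 9C = 5; 3A + B + 27C = 24; 4A + B + 81C = 79.
Subtracting the first from the second: A + 18C = 19.
Subtracting the second from the third: A + 54C = 55.
Solving: C = 1, A = 1, then B = -6.
Therefore g_6 = 6 + (-6) + 1·729 = 729.

729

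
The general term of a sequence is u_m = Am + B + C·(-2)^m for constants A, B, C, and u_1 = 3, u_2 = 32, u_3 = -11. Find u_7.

Write the equations: A + B - 2C = 3; 2A + B + 4C = 32; 3A + B - 8C = -11.
Subtracting the first from the second: A + 6C = 29.
Subtracting the second from the third: A - 12C = -43.
Solving: C = 4, A = 5, then B = 6.
So u_m = 5·m + 6 + 4·(-2)^m; at m=7 this is -471.

-471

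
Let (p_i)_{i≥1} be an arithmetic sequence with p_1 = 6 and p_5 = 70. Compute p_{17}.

262

Common difference d = (70 - 6) / (5 - 1) = 16.
p_i = 6 + (i - 1)·16.
p_{17} = 6 + 16·16 = 262.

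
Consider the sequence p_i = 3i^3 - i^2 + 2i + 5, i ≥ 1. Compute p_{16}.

12069

p_{16} = 3·16^3 - 1·16^2 + 2·16 + 5 = 12069.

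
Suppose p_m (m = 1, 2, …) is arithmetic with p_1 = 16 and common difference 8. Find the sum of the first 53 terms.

11872

p_m = 16 + (m - 1)·8.
p_{53} = 432; S = 53·(16 + 432)/2 = 11872.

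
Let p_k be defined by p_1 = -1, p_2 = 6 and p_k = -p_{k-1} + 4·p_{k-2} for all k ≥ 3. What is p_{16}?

2460674

Step forward from the initial values:
p_3 = -10, p_4 = 34, p_5 = -74, …, p_{13} = -146186, p_{14} = 375186, p_{15} = -959930, p_{16} = 2460674.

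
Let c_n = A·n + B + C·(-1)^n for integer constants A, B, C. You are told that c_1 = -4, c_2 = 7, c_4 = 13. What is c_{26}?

Plug in n = 1, 2, 4: A + B - C = -4; 2A + B + C = 7; 4A + B + C = 13.
Subtracting the first from the second: A + 2C = 11.
Subtracting the second from the third: 2A = 6.
Solving: C = 4, A = 3, then B = -3.
So c_n = 3·n + (-3) + 4·(-1)^n; at n=26 this is 79.

79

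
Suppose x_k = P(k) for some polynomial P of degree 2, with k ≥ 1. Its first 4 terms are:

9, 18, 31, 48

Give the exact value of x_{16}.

1st diffs: 9, 13, 17.
2nd diffs: 4, 4 (constant).
Newton forward-difference form: x_k = 9 + 9·C(k-1,1) + 4·C(k-1,2).
At k = 16: k-1 = 15, so x_{16} = 9 + 135 + 420 = 564.

564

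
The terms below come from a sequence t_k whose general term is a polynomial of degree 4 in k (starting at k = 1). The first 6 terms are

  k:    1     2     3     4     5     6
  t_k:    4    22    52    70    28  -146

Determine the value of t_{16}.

1st diffs: 18, 30, 18, -42, -174.
2nd diffs: 12, -12, -60, -132.
3rd diffs: -24, -48, -72.
4th diffs: -24, -24 (constant).
Newton forward-difference form: t_k = 4 + 18·C(k-1,1) + 12·C(k-1,2) + (-24)·C(k-1,3) + (-24)·C(k-1,4).
At k = 16: k-1 = 15, so t_{16} = 4 + 270 + 1260 - 10920 - 32760 = -42146.

-42146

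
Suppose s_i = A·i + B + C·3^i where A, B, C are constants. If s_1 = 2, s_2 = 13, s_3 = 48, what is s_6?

1449

Plug in i = 1, 2, 3: A + B + 3C = 2; 2A + B + 9C = 13; 3A + B + 27C = 48.
Subtracting the first from the second: A + 6C = 11.
Subtracting the second from the third: A + 18C = 35.
Solving: C = 2, A = -1, then B = -3.
Hence s_6 = -1·6 + (-3) + 2·729 = 1449.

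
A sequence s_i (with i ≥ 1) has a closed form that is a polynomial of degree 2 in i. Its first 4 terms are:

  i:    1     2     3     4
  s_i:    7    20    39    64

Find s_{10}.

1st diffs: 13, 19, 25.
2nd diffs: 6, 6 (constant).
Newton forward-difference form: s_i = 7 + 13·C(i-1,1) + 6·C(i-1,2).
At i = 10: i-1 = 9, so s_{10} = 7 + 117 + 216 = 340.

340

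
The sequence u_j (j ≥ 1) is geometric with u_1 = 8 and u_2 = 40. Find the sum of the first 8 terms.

Common ratio r = 5.
u_j = 8·5^(j-1).
S = 8·(5^8 - 1)/(5 - 1) = 8·(390625 - 1)/(4) = 781248.

781248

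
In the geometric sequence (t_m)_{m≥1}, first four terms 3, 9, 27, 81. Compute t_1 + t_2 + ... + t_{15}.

21523359

Common ratio r = 3.
t_m = 3·3^(m-1).
S = 3·(3^15 - 1)/(3 - 1) = 3·(14348907 - 1)/(2) = 21523359.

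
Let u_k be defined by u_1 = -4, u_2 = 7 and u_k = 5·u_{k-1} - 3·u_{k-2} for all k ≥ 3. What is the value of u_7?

u_3 = 47, u_4 = 214, u_5 = 929, u_6 = 4003, u_7 = 17228.

17228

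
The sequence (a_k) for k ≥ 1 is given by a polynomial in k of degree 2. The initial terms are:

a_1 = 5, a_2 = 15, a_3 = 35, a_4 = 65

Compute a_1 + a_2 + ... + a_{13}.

1st diffs: 10, 20, 30.
2nd diffs: 10, 10 (constant).
Newton forward-difference form: a_k = 5 + 10·C(k-1,1) + 10·C(k-1,2).
Continuing: …, 105, 155, 215, 285, …, a_{13} = 785.
Summing k = 1..13 (13 terms) gives 3705.

3705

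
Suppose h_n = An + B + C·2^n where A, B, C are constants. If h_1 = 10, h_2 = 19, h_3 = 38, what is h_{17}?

Plug in n = 1, 2, 3: A + B + 2C = 10; 2A + B + 4C = 19; 3A + B + 8C = 38.
Subtracting the first from the second: A + 2C = 9.
Subtracting the second from the third: A + 4C = 19.
Solving: C = 5, A = -1, then B = 1.
Hence h_{17} = -1·17 + 1 + 5·131072 = 655344.

655344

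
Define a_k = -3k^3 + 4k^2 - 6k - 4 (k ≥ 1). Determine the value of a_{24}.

-39316

a_{24} = -3·24^3 + 4·24^2 - 6·24 - 4 = -39316.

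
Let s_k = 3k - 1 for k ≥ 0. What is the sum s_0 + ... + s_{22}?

Over k = 0..22: Σk = 253.
Total = (3)·253 + (-1)·23 = 736.

736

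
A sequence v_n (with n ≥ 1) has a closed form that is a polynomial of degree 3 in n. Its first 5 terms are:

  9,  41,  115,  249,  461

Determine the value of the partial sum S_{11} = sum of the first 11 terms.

14729

1st diffs: 32, 74, 134, 212.
2nd diffs: 42, 60, 78.
3rd diffs: 18, 18 (constant).
So v_n = 3n^3 + 3n^2 + 2n + 1.
Continuing: …, 769, 1191, 1745, 2449, …, v_{11} = 4379.
Summing n = 1..11 (11 terms) gives 14729.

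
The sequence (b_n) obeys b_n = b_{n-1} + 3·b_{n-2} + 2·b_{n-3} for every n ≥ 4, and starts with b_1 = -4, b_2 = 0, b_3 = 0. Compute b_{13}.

-18408

Step forward from the initial values:
b_4 = -8, b_5 = -8, b_6 = -32, b_7 = -72, b_8 = -184, b_9 = -464, b_{10} = -1160, b_{11} = -2920, b_{12} = -7328, b_{13} = -18408.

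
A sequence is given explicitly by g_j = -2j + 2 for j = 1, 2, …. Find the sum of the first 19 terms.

Over j = 1..19: Σj = 190.
Total = (-2)·190 + (2)·19 = -342.

-342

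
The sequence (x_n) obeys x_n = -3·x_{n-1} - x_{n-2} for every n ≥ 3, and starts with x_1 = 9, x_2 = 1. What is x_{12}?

Applying the relation repeatedly:
x_3 = -12;  x_4 = 35;  x_5 = -93;  x_6 = 244;  x_7 = -639;  x_8 = 1673;  x_9 = -4380;  x_{10} = 11467;  x_{11} = -30021;  x_{12} = 78596.

78596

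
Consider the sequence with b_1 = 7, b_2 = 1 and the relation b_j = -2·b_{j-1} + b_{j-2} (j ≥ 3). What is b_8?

b_3 = 5  b_4 = -9  b_5 = 23  b_6 = -55  b_7 = 133  b_8 = -321.

-321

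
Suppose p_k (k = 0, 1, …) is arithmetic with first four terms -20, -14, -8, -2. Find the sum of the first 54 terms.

Common difference d = 6.
p_k = -20 + (k - 0)·6.
p_{53} = 298; S = 54·(-20 + 298)/2 = 7506.

7506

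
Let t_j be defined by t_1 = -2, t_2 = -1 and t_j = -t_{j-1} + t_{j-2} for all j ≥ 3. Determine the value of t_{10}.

8

Step forward from the initial values:
t_3 = -1;  t_4 = 0;  t_5 = -1;  t_6 = 1;  t_7 = -2;  t_8 = 3;  t_9 = -5;  t_{10} = 8.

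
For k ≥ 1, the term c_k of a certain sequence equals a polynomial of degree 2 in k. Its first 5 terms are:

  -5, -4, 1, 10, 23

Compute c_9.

115

1st diffs: 1, 5, 9, 13.
2nd diffs: 4, 4, 4 (constant).
Newton forward-difference form: c_k = -5 + 1·C(k-1,1) + 4·C(k-1,2).
At k = 9: k-1 = 8, so c_9 = -5 + 8 + 112 = 115.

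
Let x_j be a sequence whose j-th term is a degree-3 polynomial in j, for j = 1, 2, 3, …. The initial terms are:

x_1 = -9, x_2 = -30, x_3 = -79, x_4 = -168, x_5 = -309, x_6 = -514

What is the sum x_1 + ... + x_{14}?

1st diffs: -21, -49, -89, -141, -205.
2nd diffs: -28, -40, -52, -64.
3rd diffs: -12, -12, -12 (constant).
Newton forward-difference form: x_j = -9 + (-21)·C(j-1,1) + (-28)·C(j-1,2) + (-12)·C(j-1,3).
Continuing: …, -795, -1164, -1633, -2214, …, x_{14} = -5898.
Summing j = 1..14 (14 terms) gives -24241.

-24241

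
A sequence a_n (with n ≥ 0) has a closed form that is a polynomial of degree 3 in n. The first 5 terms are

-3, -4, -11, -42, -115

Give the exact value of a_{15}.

1st diffs: -1, -7, -31, -73.
2nd diffs: -6, -24, -42.
3rd diffs: -18, -18 (constant).
Newton forward-difference form: a_n = -3 + (-1)·C(n,1) + (-6)·C(n,2) + (-18)·C(n,3).
At n = 15: n = 15, so a_{15} = -3 - 15 - 630 - 8190 = -8838.

-8838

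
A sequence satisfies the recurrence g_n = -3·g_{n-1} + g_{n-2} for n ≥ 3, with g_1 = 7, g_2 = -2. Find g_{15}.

Iterate the recurrence:
g_3 = 13  g_4 = -41  g_5 = 136  …  g_{12} = -582821  g_{13} = 1924927  g_{14} = -6357602  g_{15} = 20997733.

20997733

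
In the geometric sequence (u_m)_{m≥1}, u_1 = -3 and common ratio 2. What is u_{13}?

u_m = (-3)·2^(m-1).
u_{13} = (-3)·2^12 = -12288.

-12288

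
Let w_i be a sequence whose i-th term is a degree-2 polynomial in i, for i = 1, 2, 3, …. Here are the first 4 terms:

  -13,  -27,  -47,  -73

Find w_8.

1st diffs: -14, -20, -26.
2nd diffs: -6, -6 (constant).
So w_i = -3i^2 - 5i - 5.
Evaluating at i = 8 gives w_8 = -237.

-237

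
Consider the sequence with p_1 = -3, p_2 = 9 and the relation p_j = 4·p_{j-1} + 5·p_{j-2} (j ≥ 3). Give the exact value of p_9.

390621

Compute successive terms:
p_3 = 21, p_4 = 129, p_5 = 621, p_6 = 3129, p_7 = 15621, p_8 = 78129, p_9 = 390621.
(Characteristic roots are 5 and -1.)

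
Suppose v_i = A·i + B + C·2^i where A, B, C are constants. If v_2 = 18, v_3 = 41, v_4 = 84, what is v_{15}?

163877

Write the equations: 2A + B + 4C = 18; 3A + B + 8C = 41; 4A + B + 16C = 84.
Subtracting the first from the second: A + 4C = 23.
Subtracting the second from the third: A + 8C = 43.
Solving: C = 5, A = 3, then B = -8.
Therefore v_{15} = 45 + (-8) + 5·32768 = 163877.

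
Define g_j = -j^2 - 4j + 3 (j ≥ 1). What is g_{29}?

-954

g_{29} = -1·29^2 - 4·29 + 3 = -954.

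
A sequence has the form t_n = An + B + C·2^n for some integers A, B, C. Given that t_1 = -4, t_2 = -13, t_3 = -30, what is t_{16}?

-262155

At n = 1, 2, 3: A + B + 2C = -4; 2A + B + 4C = -13; 3A + B + 8C = -30.
Subtracting the first from the second: A + 2C = -9.
Subtracting the second from the third: A + 4C = -17.
Solving: C = -4, A = -1, then B = 5.
Hence t_{16} = -1·16 + 5 + (-4)·65536 = -262155.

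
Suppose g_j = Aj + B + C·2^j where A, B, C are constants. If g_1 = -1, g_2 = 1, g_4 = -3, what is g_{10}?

Write the equations: A + B + 2C = -1; 2A + B + 4C = 1; 4A + B + 16C = -3.
Subtracting the first from the second: A + 2C = 2.
Subtracting the second from the third: 2A + 12C = -4.
Solving: C = -1, A = 4, then B = -3.
Therefore g_{10} = 40 + (-3) + (-1)·1024 = -987.

-987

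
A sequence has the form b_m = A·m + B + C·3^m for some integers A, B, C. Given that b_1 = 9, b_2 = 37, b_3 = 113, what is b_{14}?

19131925

Plug in m = 1, 2, 3: A + B + 3C = 9; 2A + B + 9C = 37; 3A + B + 27C = 113.
Subtracting the first from the second: A + 6C = 28.
Subtracting the second from the third: A + 18C = 76.
Solving: C = 4, A = 4, then B = -7.
So b_m = 4·m + (-7) + 4·3^m; at m=14 this is 19131925.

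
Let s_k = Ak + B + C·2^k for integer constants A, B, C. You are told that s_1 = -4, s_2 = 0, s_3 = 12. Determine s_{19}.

The three given values yield: A + B + 2C = -4; 2A + B + 4C = 0; 3A + B + 8C = 12.
Subtracting the first from the second: A + 2C = 4.
Subtracting the second from the third: A + 4C = 12.
Solving: C = 4, A = -4, then B = -8.
So s_k = -4·k + (-8) + 4·2^k; at k=19 this is 2097068.

2097068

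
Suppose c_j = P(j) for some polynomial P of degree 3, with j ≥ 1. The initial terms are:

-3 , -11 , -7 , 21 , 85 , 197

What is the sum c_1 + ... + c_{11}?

1st diffs: -8, 4, 28, 64, 112.
2nd diffs: 12, 24, 36, 48.
3rd diffs: 12, 12, 12 (constant).
Newton forward-difference form: c_j = -3 + (-8)·C(j-1,1) + 12·C(j-1,2) + 12·C(j-1,3).
Continuing: …, 369, 613, 941, 1365, …, c_{11} = 1897.
Summing j = 1..11 (11 terms) gives 5467.

5467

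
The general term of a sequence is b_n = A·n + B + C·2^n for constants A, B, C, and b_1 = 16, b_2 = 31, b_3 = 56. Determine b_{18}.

Write the equations: A + B + 2C = 16; 2A + B + 4C = 31; 3A + B + 8C = 56.
Subtracting the first from the second: A + 2C = 15.
Subtracting the second from the third: A + 4C = 25.
Solving: C = 5, A = 5, then B = 1.
So b_n = 5·n + 1 + 5·2^n; at n=18 this is 1310811.

1310811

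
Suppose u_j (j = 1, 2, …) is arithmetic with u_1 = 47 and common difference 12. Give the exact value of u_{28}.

u_j = 47 + (j - 1)·12.
u_{28} = 47 + 27·12 = 371.

371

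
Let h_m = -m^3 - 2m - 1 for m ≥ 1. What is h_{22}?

h_{22} = -1·22^3 - 2·22 - 1 = -10693.

-10693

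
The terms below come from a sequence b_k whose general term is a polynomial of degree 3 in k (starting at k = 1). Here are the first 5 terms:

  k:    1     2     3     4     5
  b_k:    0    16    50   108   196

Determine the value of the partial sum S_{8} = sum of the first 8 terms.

1876

1st diffs: 16, 34, 58, 88.
2nd diffs: 18, 24, 30.
3rd diffs: 6, 6 (constant).
Newton forward-difference form: b_k = 16·C(k-1,1) + 18·C(k-1,2) + 6·C(k-1,3).
Continuing: 320, 486, 700.
Summing k = 1..8 (8 terms) gives 1876.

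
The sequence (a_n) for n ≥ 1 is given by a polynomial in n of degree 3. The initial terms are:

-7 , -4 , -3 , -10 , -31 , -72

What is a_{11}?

-787

1st diffs: 3, 1, -7, -21, -41.
2nd diffs: -2, -8, -14, -20.
3rd diffs: -6, -6, -6 (constant).
So a_n = -n^3 + 5n^2 - 5n - 6.
Evaluating at n = 11 gives a_{11} = -787.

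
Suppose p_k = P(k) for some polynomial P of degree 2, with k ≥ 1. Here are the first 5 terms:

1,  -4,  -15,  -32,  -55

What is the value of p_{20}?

1st diffs: -5, -11, -17, -23.
2nd diffs: -6, -6, -6 (constant).
So p_k = -3k^2 + 4k.
Evaluating at k = 20 gives p_{20} = -1120.

-1120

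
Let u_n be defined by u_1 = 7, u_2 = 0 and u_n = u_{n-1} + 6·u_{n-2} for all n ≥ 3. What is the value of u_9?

Step forward from the initial values:
u_3 = 42, u_4 = 42, u_5 = 294, u_6 = 546, u_7 = 2310, u_8 = 5586, u_9 = 19446.
(Characteristic roots are 3 and -2.)

19446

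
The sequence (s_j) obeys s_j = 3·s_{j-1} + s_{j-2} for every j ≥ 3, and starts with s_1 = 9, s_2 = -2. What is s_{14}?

Compute successive terms:
s_3 = 3;  s_4 = 7;  s_5 = 24;  …;  s_{11} = 31056;  s_{12} = 102571;  s_{13} = 338769;  s_{14} = 1118878.

1118878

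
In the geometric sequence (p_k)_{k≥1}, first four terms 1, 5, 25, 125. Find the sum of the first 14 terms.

1525878906

Common ratio r = 5.
p_k = 1·5^(k-1).
S = 1·(5^14 - 1)/(5 - 1) = 1·(6103515625 - 1)/(4) = 1525878906.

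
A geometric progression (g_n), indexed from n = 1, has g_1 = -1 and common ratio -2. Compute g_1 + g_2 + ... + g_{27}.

g_n = (-1)·(-2)^(n-1).
S = (-1)·((-2)^27 - 1)/(-2 - 1) = (-1)·(-134217728 - 1)/(-3) = -44739243.

-44739243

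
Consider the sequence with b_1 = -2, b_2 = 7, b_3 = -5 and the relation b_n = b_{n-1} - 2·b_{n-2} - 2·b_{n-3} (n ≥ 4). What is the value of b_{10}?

-483

Applying the relation repeatedly:
b_4 = -15, b_5 = -19, b_6 = 21, b_7 = 89, b_8 = 85, b_9 = -135, b_{10} = -483.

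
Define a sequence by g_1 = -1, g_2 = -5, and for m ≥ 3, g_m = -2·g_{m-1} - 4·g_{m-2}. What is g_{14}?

Applying the relation repeatedly:
g_3 = 14;  g_4 = -8;  g_5 = -40;  …;  g_{11} = -2560;  g_{12} = 7168;  g_{13} = -4096;  g_{14} = -20480.

-20480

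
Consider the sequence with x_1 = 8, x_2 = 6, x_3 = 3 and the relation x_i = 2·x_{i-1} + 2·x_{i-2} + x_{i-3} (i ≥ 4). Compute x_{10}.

Step forward from the initial values:
x_4 = 26, x_5 = 64, x_6 = 183, x_7 = 520, x_8 = 1470, x_9 = 4163, x_{10} = 11786.

11786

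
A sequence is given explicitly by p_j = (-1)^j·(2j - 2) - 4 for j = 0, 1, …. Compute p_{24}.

42

(-1)^24 = 1; 2j - 2 at j=24 is 46; so p_{24} = 42.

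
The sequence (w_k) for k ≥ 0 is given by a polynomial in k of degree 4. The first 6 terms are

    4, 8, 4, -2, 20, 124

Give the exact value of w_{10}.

5444

1st diffs: 4, -4, -6, 22, 104.
2nd diffs: -8, -2, 28, 82.
3rd diffs: 6, 30, 54.
4th diffs: 24, 24 (constant).
Newton forward-difference form: w_k = 4 + 4·C(k,1) + (-8)·C(k,2) + 6·C(k,3) + 24·C(k,4).
At k = 10: k = 10, so w_{10} = 4 + 40 - 360 + 720 + 5040 = 5444.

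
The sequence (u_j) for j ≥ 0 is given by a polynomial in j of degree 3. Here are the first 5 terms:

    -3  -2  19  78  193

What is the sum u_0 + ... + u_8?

3957

1st diffs: 1, 21, 59, 115.
2nd diffs: 20, 38, 56.
3rd diffs: 18, 18 (constant).
Newton forward-difference form: u_j = -3 + 1·C(j,1) + 20·C(j,2) + 18·C(j,3).
Continuing: 382, 663, 1054, 1573.
Summing j = 0..8 (9 terms) gives 3957.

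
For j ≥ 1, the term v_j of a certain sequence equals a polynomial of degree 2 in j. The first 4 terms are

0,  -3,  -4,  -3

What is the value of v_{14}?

1st diffs: -3, -1, 1.
2nd diffs: 2, 2 (constant).
Newton forward-difference form: v_j = (-3)·C(j-1,1) + 2·C(j-1,2).
At j = 14: j-1 = 13, so v_{14} = -39 + 156 = 117.

117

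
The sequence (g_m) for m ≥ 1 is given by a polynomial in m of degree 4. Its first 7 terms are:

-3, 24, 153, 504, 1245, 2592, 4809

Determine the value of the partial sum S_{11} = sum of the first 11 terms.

1st diffs: 27, 129, 351, 741, 1347, 2217.
2nd diffs: 102, 222, 390, 606, 870.
3rd diffs: 120, 168, 216, 264.
4th diffs: 48, 48, 48 (constant).
Newton forward-difference form: g_m = -3 + 27·C(m-1,1) + 102·C(m-1,2) + 120·C(m-1,3) + 48·C(m-1,4).
Continuing: 8208, 13149, 20040, 29337.
Summing m = 1..11 (11 terms) gives 80058.

80058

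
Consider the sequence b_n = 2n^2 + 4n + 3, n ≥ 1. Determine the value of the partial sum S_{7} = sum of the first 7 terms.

Over n = 1..7: Σn = 28, Σn² = 140.
Total = (2)·140 + (4)·28 + (3)·7 = 413.

413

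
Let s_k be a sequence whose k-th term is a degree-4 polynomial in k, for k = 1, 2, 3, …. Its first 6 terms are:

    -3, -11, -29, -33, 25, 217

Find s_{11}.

1st diffs: -8, -18, -4, 58, 192.
2nd diffs: -10, 14, 62, 134.
3rd diffs: 24, 48, 72.
4th diffs: 24, 24 (constant).
Newton forward-difference form: s_k = -3 + (-8)·C(k-1,1) + (-10)·C(k-1,2) + 24·C(k-1,3) + 24·C(k-1,4).
At k = 11: k-1 = 10, so s_{11} = -3 - 80 - 450 + 2880 + 5040 = 7387.

7387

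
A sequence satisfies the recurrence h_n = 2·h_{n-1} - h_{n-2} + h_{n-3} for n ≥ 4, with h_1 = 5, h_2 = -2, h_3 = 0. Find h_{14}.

Iterate the recurrence:
h_4 = 7, h_5 = 12, h_6 = 17, …, h_{11} = 287, h_{12} = 504, h_{13} = 885, h_{14} = 1553.

1553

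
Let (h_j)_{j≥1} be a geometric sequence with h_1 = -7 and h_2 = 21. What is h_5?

Common ratio r = -3.
h_j = (-7)·(-3)^(j-1).
h_5 = (-7)·(-3)^4 = -567.

-567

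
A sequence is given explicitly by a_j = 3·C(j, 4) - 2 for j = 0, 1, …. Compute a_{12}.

C(12, 4) = 495, so a_{12} = 1483.

1483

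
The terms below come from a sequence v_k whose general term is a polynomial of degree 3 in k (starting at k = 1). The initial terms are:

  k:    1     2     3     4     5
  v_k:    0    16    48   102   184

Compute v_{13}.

1st diffs: 16, 32, 54, 82.
2nd diffs: 16, 22, 28.
3rd diffs: 6, 6 (constant).
So v_k = k^3 + 2k^2 + 3k - 6.
Evaluating at k = 13 gives v_{13} = 2568.

2568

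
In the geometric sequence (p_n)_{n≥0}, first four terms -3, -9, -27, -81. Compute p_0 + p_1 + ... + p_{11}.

Common ratio r = 3.
p_n = (-3)·3^(n-0).
S = (-3)·(3^12 - 1)/(3 - 1) = (-3)·(531441 - 1)/(2) = -797160.

-797160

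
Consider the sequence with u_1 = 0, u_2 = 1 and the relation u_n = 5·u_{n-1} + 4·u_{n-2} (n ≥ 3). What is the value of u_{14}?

Applying the relation repeatedly:
u_3 = 5, u_4 = 29, u_5 = 165, …, u_{11} = 5669525, u_{12} = 32325149, u_{13} = 184303845, u_{14} = 1050819821.

1050819821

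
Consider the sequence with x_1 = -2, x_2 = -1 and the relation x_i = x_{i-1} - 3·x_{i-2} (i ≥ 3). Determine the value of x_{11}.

Iterate the recurrence:
x_3 = 5  x_4 = 8  x_5 = -7  x_6 = -31  x_7 = -10  x_8 = 83  x_9 = 113  x_{10} = -136  x_{11} = -475.

-475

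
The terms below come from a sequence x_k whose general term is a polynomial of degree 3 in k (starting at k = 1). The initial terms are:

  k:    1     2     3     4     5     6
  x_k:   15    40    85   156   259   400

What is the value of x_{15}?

1st diffs: 25, 45, 71, 103, 141.
2nd diffs: 20, 26, 32, 38.
3rd diffs: 6, 6, 6 (constant).
Newton forward-difference form: x_k = 15 + 25·C(k-1,1) + 20·C(k-1,2) + 6·C(k-1,3).
At k = 15: k-1 = 14, so x_{15} = 15 + 350 + 1820 + 2184 = 4369.

4369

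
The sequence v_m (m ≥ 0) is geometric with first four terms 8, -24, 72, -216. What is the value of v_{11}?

-1417176

Common ratio r = -3.
v_m = 8·(-3)^(m-0).
v_{11} = 8·(-3)^11 = -1417176.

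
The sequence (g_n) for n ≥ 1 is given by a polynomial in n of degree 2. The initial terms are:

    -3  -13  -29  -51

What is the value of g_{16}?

-783

1st diffs: -10, -16, -22.
2nd diffs: -6, -6 (constant).
So g_n = -3n^2 - n + 1.
Evaluating at n = 16 gives g_{16} = -783.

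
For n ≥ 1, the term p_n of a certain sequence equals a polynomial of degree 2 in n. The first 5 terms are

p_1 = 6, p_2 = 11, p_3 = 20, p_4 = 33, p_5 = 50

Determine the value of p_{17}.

1st diffs: 5, 9, 13, 17.
2nd diffs: 4, 4, 4 (constant).
Newton forward-difference form: p_n = 6 + 5·C(n-1,1) + 4·C(n-1,2).
At n = 17: n-1 = 16, so p_{17} = 6 + 80 + 480 = 566.

566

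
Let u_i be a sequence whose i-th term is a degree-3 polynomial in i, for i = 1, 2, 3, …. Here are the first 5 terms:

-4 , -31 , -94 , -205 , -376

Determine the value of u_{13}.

1st diffs: -27, -63, -111, -171.
2nd diffs: -36, -48, -60.
3rd diffs: -12, -12 (constant).
Newton forward-difference form: u_i = -4 + (-27)·C(i-1,1) + (-36)·C(i-1,2) + (-12)·C(i-1,3).
At i = 13: i-1 = 12, so u_{13} = -4 - 324 - 2376 - 2640 = -5344.

-5344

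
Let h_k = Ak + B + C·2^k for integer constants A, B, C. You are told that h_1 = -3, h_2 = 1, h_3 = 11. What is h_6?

The three given values yield: A + B + 2C = -3; 2A + B + 4C = 1; 3A + B + 8C = 11.
Subtracting the first from the second: A + 2C = 4.
Subtracting the second from the third: A + 4C = 10.
Solving: C = 3, A = -2, then B = -7.
Therefore h_6 = -12 + (-7) + 3·64 = 173.

173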